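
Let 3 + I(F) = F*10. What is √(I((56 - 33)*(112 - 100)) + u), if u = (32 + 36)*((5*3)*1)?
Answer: √3777 ≈ 61.457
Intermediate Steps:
I(F) = -3 + 10*F (I(F) = -3 + F*10 = -3 + 10*F)
u = 1020 (u = 68*(15*1) = 68*15 = 1020)
√(I((56 - 33)*(112 - 100)) + u) = √((-3 + 10*((56 - 33)*(112 - 100))) + 1020) = √((-3 + 10*(23*12)) + 1020) = √((-3 + 10*276) + 1020) = √((-3 + 2760) + 1020) = √(2757 + 1020) = √3777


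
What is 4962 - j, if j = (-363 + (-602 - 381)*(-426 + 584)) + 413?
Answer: 160226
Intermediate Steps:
j = -155264 (j = (-363 - 983*158) + 413 = (-363 - 155314) + 413 = -155677 + 413 = -155264)
4962 - j = 4962 - 1*(-155264) = 4962 + 155264 = 160226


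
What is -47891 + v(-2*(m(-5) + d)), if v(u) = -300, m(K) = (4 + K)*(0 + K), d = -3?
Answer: -48191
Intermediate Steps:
m(K) = K*(4 + K) (m(K) = (4 + K)*K = K*(4 + K))
-47891 + v(-2*(m(-5) + d)) = -47891 - 300 = -48191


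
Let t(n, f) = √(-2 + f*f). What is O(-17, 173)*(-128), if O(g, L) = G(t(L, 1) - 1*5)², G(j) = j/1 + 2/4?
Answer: -2464 + 1152*I ≈ -2464.0 + 1152.0*I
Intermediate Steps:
t(n, f) = √(-2 + f²)
G(j) = ½ + j (G(j) = j*1 + 2*(¼) = j + ½ = ½ + j)
O(g, L) = (-9/2 + I)² (O(g, L) = (½ + (√(-2 + 1²) - 1*5))² = (½ + (√(-2 + 1) - 5))² = (½ + (√(-1) - 5))² = (½ + (I - 5))² = (½ + (-5 + I))² = (-9/2 + I)²)
O(-17, 173)*(-128) = (77/4 - 9*I)*(-128) = -2464 + 1152*I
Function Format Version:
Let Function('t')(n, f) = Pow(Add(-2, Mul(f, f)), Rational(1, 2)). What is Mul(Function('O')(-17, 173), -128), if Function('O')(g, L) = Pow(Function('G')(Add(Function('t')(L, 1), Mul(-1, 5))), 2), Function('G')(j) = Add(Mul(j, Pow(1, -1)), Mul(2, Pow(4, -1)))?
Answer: Add(-2464, Mul(1152, I)) ≈ Add(-2464.0, Mul(1152.0, I))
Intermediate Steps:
Function('t')(n, f) = Pow(Add(-2, Pow(f, 2)), Rational(1, 2))
Function('G')(j) = Add(Rational(1, 2), j) (Function('G')(j) = Add(Mul(j, 1), Mul(2, Rational(1, 4))) = Add(j, Rational(1, 2)) = Add(Rational(1, 2), j))
Function('O')(g, L) = Pow(Add(Rational(-9, 2), I), 2) (Function('O')(g, L) = Pow(Add(Rational(1, 2), Add(Pow(Add(-2, Pow(1, 2)), Rational(1, 2)), Mul(-1, 5))), 2) = Pow(Add(Rational(1, 2), Add(Pow(Add(-2, 1), Rational(1, 2)), -5)), 2) = Pow(Add(Rational(1, 2), Add(Pow(-1, Rational(1, 2)), -5)), 2) = Pow(Add(Rational(1, 2), Add(I, -5)), 2) = Pow(Add(Rational(1, 2), Add(-5, I)), 2) = Pow(Add(Rational(-9, 2), I), 2))
Mul(Function('O')(-17, 173), -128) = Mul(Add(Rational(77, 4), Mul(-9, I)), -128) = Add(-2464, Mul(1152, I))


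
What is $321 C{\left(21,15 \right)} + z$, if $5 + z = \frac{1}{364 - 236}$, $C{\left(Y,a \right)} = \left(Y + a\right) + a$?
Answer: $\frac{2094849}{128} \approx 16366.0$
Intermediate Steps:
$C{\left(Y,a \right)} = Y + 2 a$
$z = - \frac{639}{128}$ ($z = -5 + \frac{1}{364 - 236} = -5 + \frac{1}{128} = - \frac{639}{128} \approx -4.9922$)
$321 C{\left(21,15 \right)} + z = 321 \left(21 + 2 \cdot 15\right) - \frac{639}{128} = 321 \left(21 + 30\right) - \frac{639}{128} = 321 \cdot 51 - \frac{639}{128} = 16371 - \frac{639}{128} = \frac{2094849}{128}$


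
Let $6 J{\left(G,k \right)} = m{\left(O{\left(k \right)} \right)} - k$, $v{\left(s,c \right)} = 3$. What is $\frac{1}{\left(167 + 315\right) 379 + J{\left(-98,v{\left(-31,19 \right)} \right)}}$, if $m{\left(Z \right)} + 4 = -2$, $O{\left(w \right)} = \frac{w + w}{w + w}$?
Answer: $\frac{2}{365353} \approx 5.4742 \cdot 10^{-6}$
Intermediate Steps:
$O{\left(w \right)} = 1$ ($O{\left(w \right)} = \frac{2 w}{2 w} = 2 w \frac{1}{2 w} = 1$)
$m{\left(Z \right)} = -6$ ($m{\left(Z \right)} = -4 - 2 = -6$)
$J{\left(G,k \right)} = -1 - \frac{k}{6}$ ($J{\left(G,k \right)} = \frac{-6 - k}{6} = -1 - \frac{k}{6}$)
$\frac{1}{\left(167 + 315\right) 379 + J{\left(-98,v{\left(-31,19 \right)} \right)}} = \frac{1}{\left(167 + 315\right) 379 - \frac{3}{2}} = \frac{1}{482 \cdot 379 - \frac{3}{2}} = \frac{1}{182678 - \frac{3}{2}} = \frac{1}{\frac{365353}{2}} = \frac{2}{365353}$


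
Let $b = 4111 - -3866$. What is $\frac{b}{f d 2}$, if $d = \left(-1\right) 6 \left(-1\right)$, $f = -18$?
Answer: $- \frac{2659}{72} \approx -36.931$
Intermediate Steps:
$d = 6$ ($d = \left(-6\right) \left(-1\right) = 6$)
$b = 7977$ ($b = 4111 + 3866 = 7977$)
$\frac{b}{f d 2} = \frac{7977}{\left(-18\right) 6 \cdot 2} = \frac{7977}{\left(-108\right) 2} = \frac{7977}{-216} = 7977 \left(- \frac{1}{216}\right) = - \frac{2659}{72}$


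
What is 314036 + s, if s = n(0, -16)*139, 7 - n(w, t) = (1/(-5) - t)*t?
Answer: 1750741/5 ≈ 3.5015e+5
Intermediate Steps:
n(w, t) = 7 - t*(-1/5 - t) (n(w, t) = 7 - (1/(-5) - t)*t = 7 - (-1/5 - t)*t = 7 - t*(-1/5 - t))
s = 180561/5 (s = (7 + (-16)**2 + (1/5)*(-16))*139 = (7 + 256 - 16/5)*139 = (1299/5)*139 = 180561/5 ≈ 36112.)
314036 + s = 314036 + 180561/5 = 1750741/5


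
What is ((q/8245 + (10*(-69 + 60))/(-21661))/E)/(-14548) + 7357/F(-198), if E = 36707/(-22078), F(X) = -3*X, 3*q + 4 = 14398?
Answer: 15946679865946509169/1287523353127693770 ≈ 12.386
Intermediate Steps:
q = 4798 (q = -4/3 + (⅓)*14398 = -4/3 + 14398/3 = 4798)
E = -36707/22078 (E = 36707*(-1/22078) = -36707/22078 ≈ -1.6626)
((q/8245 + (10*(-69 + 60))/(-21661))/E)/(-14548) + 7357/F(-198) = ((4798/8245 + (10*(-69 + 60))/(-21661))/(-36707/22078))/(-14548) + 7357/((-3*(-198))) = ((4798*(1/8245) + (10*(-9))*(-1/21661))*(-22078/36707))*(-1/14548) + 7357/594 = ((4798/8245 - 90*(-1/21661))*(-22078/36707))*(-1/14548) + 7357*(1/594) = ((4798/8245 + 90/21661)*(-22078/36707))*(-1/14548) + 7357/594 = ((104671528/178594945)*(-22078/36707))*(-1/14548) + 7357/594 = -2310937995184/6555684646115*(-1/14548) + 7357/594 = 577734498796/23843025057920255 + 7357/594 = 15946679865946509169/1287523353127693770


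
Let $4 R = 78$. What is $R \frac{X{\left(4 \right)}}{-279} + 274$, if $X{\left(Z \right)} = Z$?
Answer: $\frac{25456}{93} \approx 273.72$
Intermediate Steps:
$R = \frac{39}{2}$ ($R = \frac{1}{4} \cdot 78 = \frac{39}{2} \approx 19.5$)
$R \frac{X{\left(4 \right)}}{-279} + 274 = \frac{39 \frac{4}{-279}}{2} + 274 = \frac{39 \cdot 4 \left(- \frac{1}{279}\right)}{2} + 274 = \frac{39}{2} \left(- \frac{4}{279}\right) + 274 = - \frac{26}{93} + 274 = \frac{25456}{93}$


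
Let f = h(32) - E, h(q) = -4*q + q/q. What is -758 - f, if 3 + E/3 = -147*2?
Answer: -1522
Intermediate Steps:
h(q) = 1 - 4*q (h(q) = -4*q + 1 = 1 - 4*q)
E = -891 (E = -9 + 3*(-147*2) = -9 + 3*(-294) = -9 - 882 = -891)
f = 764 (f = (1 - 4*32) - 1*(-891) = (1 - 128) + 891 = -127 + 891 = 764)
-758 - f = -758 - 1*764 = -758 - 764 = -1522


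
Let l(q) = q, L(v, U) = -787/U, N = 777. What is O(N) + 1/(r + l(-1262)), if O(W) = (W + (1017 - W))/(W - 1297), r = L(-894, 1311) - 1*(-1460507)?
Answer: -243198863277/124349511520 ≈ -1.9558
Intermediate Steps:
r = 1914723890/1311 (r = -787/1311 - 1*(-1460507) = -787*1/1311 + 1460507 = -787/1311 + 1460507 = 1914723890/1311 ≈ 1.4605e+6)
O(W) = 1017/(-1297 + W)
O(N) + 1/(r + l(-1262)) = 1017/(-1297 + 777) + 1/(1914723890/1311 - 1262) = 1017/(-520) + 1/(1913069408/1311) = 1017*(-1/520) + 1311/1913069408 = -1017/520 + 1311/1913069408 = -243198863277/124349511520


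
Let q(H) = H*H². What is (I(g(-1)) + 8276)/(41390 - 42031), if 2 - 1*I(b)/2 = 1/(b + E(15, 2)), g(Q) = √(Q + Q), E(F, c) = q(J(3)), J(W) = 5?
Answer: 2*(-4140*√2 + 517499*I)/(641*(√2 - 125*I)) ≈ -12.917 - 2.8237e-7*I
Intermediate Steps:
q(H) = H³
E(F, c) = 125 (E(F, c) = 5³ = 125)
g(Q) = √2*√Q (g(Q) = √(2*Q) = √2*√Q)
I(b) = 4 - 2/(125 + b) (I(b) = 4 - 2/(b + 125) = 4 - 2/(125 + b))
(I(g(-1)) + 8276)/(41390 - 42031) = (2*(249 + 2*(√2*√(-1)))/(125 + √2*√(-1)) + 8276)/(41390 - 42031) = (2*(249 + 2*(√2*I))/(125 + √2*I) + 8276)/(-641) = (2*(249 + 2*(I*√2))/(125 + I*√2) + 8276)*(-1/641) = (2*(249 + 2*I*√2)/(125 + I*√2) + 8276)*(-1/641) = (8276 + 2*(249 + 2*I*√2)/(125 + I*√2))*(-1/641) = -8276/641 - 2*(249 + 2*I*√2)/(641*(125 + I*√2))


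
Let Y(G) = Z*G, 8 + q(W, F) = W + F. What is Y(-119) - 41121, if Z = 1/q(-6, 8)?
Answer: -246607/6 ≈ -41101.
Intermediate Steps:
q(W, F) = -8 + F + W (q(W, F) = -8 + (W + F) = -8 + (F + W) = -8 + F + W)
Z = -⅙ (Z = 1/(-8 + 8 - 6) = 1/(-6) = -⅙ ≈ -0.16667)
Y(G) = -G/6
Y(-119) - 41121 = -⅙*(-119) - 41121 = 119/6 - 41121 = -246607/6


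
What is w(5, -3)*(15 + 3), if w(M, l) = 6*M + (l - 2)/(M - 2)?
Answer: 510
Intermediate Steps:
w(M, l) = 6*M + (-2 + l)/(-2 + M)
w(5, -3)*(15 + 3) = ((-2 - 3 - 12*5 + 6*5²)/(-2 + 5))*(15 + 3) = ((-2 - 3 - 60 + 6*25)/3)*18 = ((-2 - 3 - 60 + 150)/3)*18 = ((⅓)*85)*18 = (85/3)*18 = 510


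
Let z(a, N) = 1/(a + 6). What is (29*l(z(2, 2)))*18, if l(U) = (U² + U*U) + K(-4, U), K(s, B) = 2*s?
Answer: -66555/16 ≈ -4159.7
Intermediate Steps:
z(a, N) = 1/(6 + a)
l(U) = -8 + 2*U² (l(U) = (U² + U*U) + 2*(-4) = (U² + U²) - 8 = 2*U² - 8 = -8 + 2*U²)
(29*l(z(2, 2)))*18 = (29*(-8 + 2*(1/(6 + 2))²))*18 = (29*(-8 + 2*(1/8)²))*18 = (29*(-8 + 2*(⅛)²))*18 = (29*(-8 + 2*(1/64)))*18 = (29*(-8 + 1/32))*18 = (29*(-255/32))*18 = -7395/32*18 = -66555/16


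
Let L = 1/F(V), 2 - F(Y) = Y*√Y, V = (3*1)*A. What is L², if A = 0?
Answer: ¼ ≈ 0.25000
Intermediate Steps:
V = 0 (V = (3*1)*0 = 3*0 = 0)
F(Y) = 2 - Y^(3/2) (F(Y) = 2 - Y*√Y = 2 - Y^(3/2))
L = ½ (L = 1/(2 - 0^(3/2)) = 1/(2 - 1*0) = 1/(2 + 0) = 1/2 = ½ ≈ 0.50000)
L² = (½)² = ¼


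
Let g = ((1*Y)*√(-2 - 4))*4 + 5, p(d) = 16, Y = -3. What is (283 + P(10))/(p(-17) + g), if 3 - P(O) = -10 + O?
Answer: 2002/435 + 1144*I*√6/435 ≈ 4.6023 + 6.4419*I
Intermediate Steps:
P(O) = 13 - O (P(O) = 3 - (-10 + O) = 3 + (10 - O) = 13 - O)
g = 5 - 12*I*√6 (g = ((1*(-3))*√(-2 - 4))*4 + 5 = -3*I*√6*4 + 5 = -12*I*√6 + 5 = 5 - 12*I*√6 ≈ 5.0 - 29.394*I)
(283 + P(10))/(p(-17) + g) = (283 + (13 - 1*10))/(16 + (5 - 12*I*√6)) = (283 + (13 - 10))/(21 - 12*I*√6) = (283 + 3)/(21 - 12*I*√6) = 286/(21 - 12*I*√6)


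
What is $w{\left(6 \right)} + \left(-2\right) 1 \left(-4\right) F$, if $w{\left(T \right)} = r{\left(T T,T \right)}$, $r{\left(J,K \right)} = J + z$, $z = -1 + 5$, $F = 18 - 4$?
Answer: $152$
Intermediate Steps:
$F = 14$ ($F = 18 - 4 = 14$)
$z = 4$
$r{\left(J,K \right)} = 4 + J$ ($r{\left(J,K \right)} = J + 4 = 4 + J$)
$w{\left(T \right)} = 4 + T^{2}$ ($w{\left(T \right)} = 4 + T T = 4 + T^{2}$)
$w{\left(6 \right)} + \left(-2\right) 1 \left(-4\right) F = \left(4 + 6^{2}\right) + \left(-2\right) 1 \left(-4\right) 14 = \left(4 + 36\right) + \left(-2\right) \left(-4\right) 14 = 40 + 8 \cdot 14 = 40 + 112 = 152$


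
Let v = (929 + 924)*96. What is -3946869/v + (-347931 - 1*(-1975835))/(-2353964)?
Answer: -7324443521/320139104 ≈ -22.879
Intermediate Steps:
v = 177888 (v = 1853*96 = 177888)
-3946869/v + (-347931 - 1*(-1975835))/(-2353964) = -3946869/177888 + (-347931 - 1*(-1975835))/(-2353964) = -3946869*1/177888 + (-347931 + 1975835)*(-1/2353964) = -1315623/59296 + 1627904*(-1/2353964) = -1315623/59296 - 406976/588491 = -7324443521/320139104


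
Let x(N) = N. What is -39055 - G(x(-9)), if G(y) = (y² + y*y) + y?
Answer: -39208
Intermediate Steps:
G(y) = y + 2*y² (G(y) = (y² + y²) + y = 2*y² + y = y + 2*y²)
-39055 - G(x(-9)) = -39055 - (-9)*(1 + 2*(-9)) = -39055 - (-9)*(1 - 18) = -39055 - (-9)*(-17) = -39055 - 1*153 = -39055 - 153 = -39208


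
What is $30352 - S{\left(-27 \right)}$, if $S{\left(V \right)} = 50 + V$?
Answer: $30329$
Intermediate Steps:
$30352 - S{\left(-27 \right)} = 30352 - \left(50 - 27\right) = 30352 - 23 = 30329$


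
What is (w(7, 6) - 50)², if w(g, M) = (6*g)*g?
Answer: 59536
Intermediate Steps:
w(g, M) = 6*g²
(w(7, 6) - 50)² = (6*7² - 50)² = (6*49 - 50)² = (294 - 50)² = 244² = 59536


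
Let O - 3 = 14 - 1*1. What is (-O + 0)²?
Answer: 256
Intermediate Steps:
O = 16 (O = 3 + (14 - 1*1) = 3 + (14 - 1) = 3 + 13 = 16)
(-O + 0)² = (-1*16 + 0)² = (-16 + 0)² = (-16)² = 256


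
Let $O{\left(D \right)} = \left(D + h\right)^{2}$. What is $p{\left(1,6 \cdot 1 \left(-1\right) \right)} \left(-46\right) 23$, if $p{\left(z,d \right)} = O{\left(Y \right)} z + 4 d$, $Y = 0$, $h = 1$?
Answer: $24334$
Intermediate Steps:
$O{\left(D \right)} = \left(1 + D\right)^{2}$ ($O{\left(D \right)} = \left(D + 1\right)^{2} = \left(1 + D\right)^{2}$)
$p{\left(z,d \right)} = z + 4 d$ ($p{\left(z,d \right)} = \left(1 + 0\right)^{2} z + 4 d = 1^{2} z + 4 d = 1 z + 4 d = z + 4 d$)
$p{\left(1,6 \cdot 1 \left(-1\right) \right)} \left(-46\right) 23 = \left(1 + 4 \cdot 6 \cdot 1 \left(-1\right)\right) \left(-46\right) 23 = \left(1 + 4 \cdot 6 \left(-1\right)\right) \left(-46\right) 23 = \left(1 + 4 \left(-6\right)\right) \left(-46\right) 23 = \left(1 - 24\right) \left(-46\right) 23 = \left(-23\right) \left(-46\right) 23 = 1058 \cdot 23 = 24334$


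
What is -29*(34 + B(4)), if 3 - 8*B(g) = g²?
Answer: -7511/8 ≈ -938.88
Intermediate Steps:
B(g) = 3/8 - g²/8
-29*(34 + B(4)) = -29*(34 + (3/8 - ⅛*4²)) = -29*(34 + (3/8 - ⅛*16)) = -29*(34 + (3/8 - 2)) = -29*(34 - 13/8) = -29*259/8 = -7511/8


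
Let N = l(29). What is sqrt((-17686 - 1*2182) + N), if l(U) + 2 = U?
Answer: I*sqrt(19841) ≈ 140.86*I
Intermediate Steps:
l(U) = -2 + U
N = 27 (N = -2 + 29 = 27)
sqrt((-17686 - 1*2182) + N) = sqrt((-17686 - 1*2182) + 27) = sqrt((-17686 - 2182) + 27) = sqrt(-19868 + 27) = sqrt(-19841) = I*sqrt(19841)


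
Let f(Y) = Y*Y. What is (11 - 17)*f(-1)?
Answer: -6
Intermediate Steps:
f(Y) = Y²
(11 - 17)*f(-1) = (11 - 17)*(-1)² = -6*1 = -6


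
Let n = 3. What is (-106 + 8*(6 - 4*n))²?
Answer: 23716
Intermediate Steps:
(-106 + 8*(6 - 4*n))² = (-106 + 8*(6 - 4*3))² = (-106 + 8*(6 - 12))² = (-106 + 8*(-6))² = (-106 - 48)² = (-154)² = 23716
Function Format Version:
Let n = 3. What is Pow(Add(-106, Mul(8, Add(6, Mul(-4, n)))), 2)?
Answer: 23716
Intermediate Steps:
Pow(Add(-106, Mul(8, Add(6, Mul(-4, n)))), 2) = Pow(Add(-106, Mul(8, Add(6, Mul(-4, 3)))), 2) = Pow(Add(-106, Mul(8, Add(6, -12))), 2) = Pow(Add(-106, Mul(8, -6)), 2) = Pow(Add(-106, -48), 2) = Pow(-154, 2) = 23716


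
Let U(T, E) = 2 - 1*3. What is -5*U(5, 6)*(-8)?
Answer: -40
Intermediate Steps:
U(T, E) = -1 (U(T, E) = 2 - 3 = -1)
-5*U(5, 6)*(-8) = -5*(-1)*(-8) = 5*(-8) = -40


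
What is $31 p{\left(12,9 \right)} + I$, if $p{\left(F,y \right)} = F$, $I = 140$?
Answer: $512$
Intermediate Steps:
$31 p{\left(12,9 \right)} + I = 31 \cdot 12 + 140 = 372 + 140 = 512$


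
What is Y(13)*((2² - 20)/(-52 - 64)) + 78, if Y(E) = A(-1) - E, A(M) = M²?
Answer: 2214/29 ≈ 76.345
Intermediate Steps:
Y(E) = 1 - E (Y(E) = (-1)² - E = 1 - E)
Y(13)*((2² - 20)/(-52 - 64)) + 78 = (1 - 1*13)*((2² - 20)/(-52 - 64)) + 78 = (1 - 13)*((4 - 20)/(-116)) + 78 = -(-192)*(-1)/116 + 78 = -12*4/29 + 78 = -48/29 + 78 = 2214/29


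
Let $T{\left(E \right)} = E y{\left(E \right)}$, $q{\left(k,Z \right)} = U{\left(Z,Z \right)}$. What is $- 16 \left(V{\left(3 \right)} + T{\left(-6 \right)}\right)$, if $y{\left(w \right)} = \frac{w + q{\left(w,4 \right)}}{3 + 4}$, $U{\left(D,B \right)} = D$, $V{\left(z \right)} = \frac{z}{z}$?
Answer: $- \frac{304}{7} \approx -43.429$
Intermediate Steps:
$V{\left(z \right)} = 1$
$q{\left(k,Z \right)} = Z$
$y{\left(w \right)} = \frac{4}{7} + \frac{w}{7}$ ($y{\left(w \right)} = \frac{w + 4}{3 + 4} = \frac{4 + w}{7} = \left(4 + w\right) \frac{1}{7} = \frac{4}{7} + \frac{w}{7}$)
$T{\left(E \right)} = E \left(\frac{4}{7} + \frac{E}{7}\right)$
$- 16 \left(V{\left(3 \right)} + T{\left(-6 \right)}\right) = - 16 \left(1 + \frac{1}{7} \left(-6\right) \left(4 - 6\right)\right) = - 16 \left(1 + \frac{1}{7} \left(-6\right) \left(-2\right)\right) = - 16 \left(1 + \frac{12}{7}\right) = \left(-16\right) \frac{19}{7} = - \frac{304}{7}$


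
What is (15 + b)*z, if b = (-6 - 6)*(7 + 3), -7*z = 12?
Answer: 180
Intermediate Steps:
z = -12/7 (z = -⅐*12 = -12/7 ≈ -1.7143)
b = -120 (b = -12*10 = -120)
(15 + b)*z = (15 - 120)*(-12/7) = -105*(-12/7) = 180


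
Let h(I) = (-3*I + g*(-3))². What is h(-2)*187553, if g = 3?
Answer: 1687977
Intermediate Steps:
h(I) = (-9 - 3*I)² (h(I) = (-3*I + 3*(-3))² = (-3*I - 9)² = (-9 - 3*I)²)
h(-2)*187553 = (9*(3 - 2)²)*187553 = (9*1²)*187553 = (9*1)*187553 = 9*187553 = 1687977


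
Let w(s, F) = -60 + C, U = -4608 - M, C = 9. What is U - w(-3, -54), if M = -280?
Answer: -4277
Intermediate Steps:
U = -4328 (U = -4608 - 1*(-280) = -4608 + 280 = -4328)
w(s, F) = -51 (w(s, F) = -60 + 9 = -51)
U - w(-3, -54) = -4328 - 1*(-51) = -4328 + 51 = -4277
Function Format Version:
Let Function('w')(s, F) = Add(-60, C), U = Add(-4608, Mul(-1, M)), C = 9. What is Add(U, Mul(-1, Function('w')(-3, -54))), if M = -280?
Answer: -4277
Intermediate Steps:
U = -4328 (U = Add(-4608, Mul(-1, -280)) = Add(-4608, 280) = -4328)
Function('w')(s, F) = -51 (Function('w')(s, F) = Add(-60, 9) = -51)
Add(U, Mul(-1, Function('w')(-3, -54))) = Add(-4328, Mul(-1, -51)) = Add(-4328, 51) = -4277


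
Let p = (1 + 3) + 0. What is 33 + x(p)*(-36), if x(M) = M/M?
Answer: -3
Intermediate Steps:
p = 4 (p = 4 + 0 = 4)
x(M) = 1
33 + x(p)*(-36) = 33 + 1*(-36) = 33 - 36 = -3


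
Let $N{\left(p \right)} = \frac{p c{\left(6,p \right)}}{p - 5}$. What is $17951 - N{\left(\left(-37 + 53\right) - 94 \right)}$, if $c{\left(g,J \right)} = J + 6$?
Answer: $\frac{1495549}{83} \approx 18019.0$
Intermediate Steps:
$c{\left(g,J \right)} = 6 + J$
$N{\left(p \right)} = \frac{p \left(6 + p\right)}{-5 + p}$ ($N{\left(p \right)} = \frac{p \left(6 + p\right)}{p - 5} = \frac{p \left(6 + p\right)}{-5 + p}$)
$17951 - N{\left(\left(-37 + 53\right) - 94 \right)} = 17951 - \frac{\left(\left(-37 + 53\right) - 94\right) \left(6 + \left(\left(-37 + 53\right) - 94\right)\right)}{-5 + \left(\left(-37 + 53\right) - 94\right)} = 17951 - \frac{\left(16 - 94\right) \left(6 + \left(16 - 94\right)\right)}{-5 + \left(16 - 94\right)} = 17951 - - \frac{78 \left(6 - 78\right)}{-5 - 78} = 17951 - \left(-78\right) \frac{1}{-83} \left(-72\right) = 17951 - \left(-78\right) \left(- \frac{1}{83}\right) \left(-72\right) = 17951 - - \frac{5616}{83} = 17951 + \frac{5616}{83} = \frac{1495549}{83}$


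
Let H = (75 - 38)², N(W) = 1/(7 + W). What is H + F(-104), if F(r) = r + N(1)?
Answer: 10121/8 ≈ 1265.1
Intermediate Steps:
F(r) = ⅛ + r (F(r) = r + 1/(7 + 1) = r + 1/8 = r + ⅛ = ⅛ + r)
H = 1369 (H = 37² = 1369)
H + F(-104) = 1369 + (⅛ - 104) = 1369 - 831/8 = 10121/8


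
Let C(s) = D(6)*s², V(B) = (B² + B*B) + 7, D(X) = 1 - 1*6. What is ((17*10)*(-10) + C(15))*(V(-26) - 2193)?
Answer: 2356050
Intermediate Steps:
D(X) = -5 (D(X) = 1 - 6 = -5)
V(B) = 7 + 2*B² (V(B) = (B² + B²) + 7 = 2*B² + 7 = 7 + 2*B²)
C(s) = -5*s²
((17*10)*(-10) + C(15))*(V(-26) - 2193) = ((17*10)*(-10) - 5*15²)*((7 + 2*(-26)²) - 2193) = (170*(-10) - 5*225)*((7 + 2*676) - 2193) = (-1700 - 1125)*((7 + 1352) - 2193) = -2825*(1359 - 2193) = -2825*(-834) = 2356050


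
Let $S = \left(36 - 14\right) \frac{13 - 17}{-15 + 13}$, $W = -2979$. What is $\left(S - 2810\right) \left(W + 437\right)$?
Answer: $7031172$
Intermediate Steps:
$S = 44$ ($S = 22 \left(- \frac{4}{-2}\right) = 22 \left(\left(-4\right) \left(- \frac{1}{2}\right)\right) = 22 \cdot 2 = 44$)
$\left(S - 2810\right) \left(W + 437\right) = \left(44 - 2810\right) \left(-2979 + 437\right) = \left(-2766\right) \left(-2542\right) = 7031172$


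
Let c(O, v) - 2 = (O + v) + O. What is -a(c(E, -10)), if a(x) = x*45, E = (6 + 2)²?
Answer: -5400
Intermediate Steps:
E = 64 (E = 8² = 64)
c(O, v) = 2 + v + 2*O (c(O, v) = 2 + ((O + v) + O) = 2 + (v + 2*O) = 2 + v + 2*O)
a(x) = 45*x
-a(c(E, -10)) = -45*(2 - 10 + 2*64) = -45*(2 - 10 + 128) = -45*120 = -1*5400 = -5400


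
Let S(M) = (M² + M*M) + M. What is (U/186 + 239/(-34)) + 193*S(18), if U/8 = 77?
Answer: 406425401/3162 ≈ 1.2853e+5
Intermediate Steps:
U = 616 (U = 8*77 = 616)
S(M) = M + 2*M² (S(M) = (M² + M²) + M = 2*M² + M = M + 2*M²)
(U/186 + 239/(-34)) + 193*S(18) = (616/186 + 239/(-34)) + 193*(18*(1 + 2*18)) = (616*(1/186) + 239*(-1/34)) + 193*(18*(1 + 36)) = (308/93 - 239/34) + 193*(18*37) = -11755/3162 + 193*666 = -11755/3162 + 128538 = 406425401/3162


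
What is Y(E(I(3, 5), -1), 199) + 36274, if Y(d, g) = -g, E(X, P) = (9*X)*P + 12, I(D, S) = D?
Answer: 36075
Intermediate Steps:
E(X, P) = 12 + 9*P*X (E(X, P) = 9*P*X + 12 = 12 + 9*P*X)
Y(E(I(3, 5), -1), 199) + 36274 = -1*199 + 36274 = -199 + 36274 = 36075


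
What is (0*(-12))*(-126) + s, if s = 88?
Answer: 88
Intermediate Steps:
(0*(-12))*(-126) + s = (0*(-12))*(-126) + 88 = 0*(-126) + 88 = 0 + 88 = 88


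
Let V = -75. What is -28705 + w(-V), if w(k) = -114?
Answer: -28819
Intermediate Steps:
-28705 + w(-V) = -28705 - 114 = -28819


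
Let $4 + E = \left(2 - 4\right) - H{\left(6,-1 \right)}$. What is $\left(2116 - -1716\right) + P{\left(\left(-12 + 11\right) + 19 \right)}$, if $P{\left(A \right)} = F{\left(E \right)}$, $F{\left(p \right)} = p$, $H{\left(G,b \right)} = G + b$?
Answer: $3821$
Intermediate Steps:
$E = -11$ ($E = -4 + \left(\left(2 - 4\right) - \left(6 - 1\right)\right) = -4 + \left(\left(2 - 4\right) - 5\right) = -4 - 7 = -11$)
$P{\left(A \right)} = -11$
$\left(2116 - -1716\right) + P{\left(\left(-12 + 11\right) + 19 \right)} = \left(2116 - -1716\right) - 11 = \left(2116 + 1716\right) - 11 = 3832 - 11 = 3821$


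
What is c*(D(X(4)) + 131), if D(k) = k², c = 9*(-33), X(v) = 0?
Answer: -38907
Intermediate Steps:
c = -297
c*(D(X(4)) + 131) = -297*(0² + 131) = -297*(0 + 131) = -297*131 = -38907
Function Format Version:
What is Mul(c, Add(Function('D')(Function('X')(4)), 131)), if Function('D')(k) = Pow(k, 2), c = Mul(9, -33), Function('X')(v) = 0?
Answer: -38907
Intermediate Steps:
c = -297
Mul(c, Add(Function('D')(Function('X')(4)), 131)) = Mul(-297, Add(Pow(0, 2), 131)) = Mul(-297, Add(0, 131)) = Mul(-297, 131) = -38907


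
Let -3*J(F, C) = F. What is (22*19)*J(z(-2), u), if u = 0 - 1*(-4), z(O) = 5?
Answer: -2090/3 ≈ -696.67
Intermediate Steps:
u = 4 (u = 0 + 4 = 4)
J(F, C) = -F/3
(22*19)*J(z(-2), u) = (22*19)*(-⅓*5) = 418*(-5/3) = -2090/3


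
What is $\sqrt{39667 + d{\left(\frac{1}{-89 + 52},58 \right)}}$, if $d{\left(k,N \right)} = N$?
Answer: $5 \sqrt{1589} \approx 199.31$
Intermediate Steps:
$\sqrt{39667 + d{\left(\frac{1}{-89 + 52},58 \right)}} = \sqrt{39667 + 58} = \sqrt{39725} = 5 \sqrt{1589}$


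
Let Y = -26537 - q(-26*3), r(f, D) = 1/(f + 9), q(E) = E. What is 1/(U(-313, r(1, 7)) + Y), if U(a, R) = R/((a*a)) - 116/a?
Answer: -979690/25921254629 ≈ -3.7795e-5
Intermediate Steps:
r(f, D) = 1/(9 + f)
Y = -26459 (Y = -26537 - (-26)*3 = -26537 - 1*(-78) = -26537 + 78 = -26459)
U(a, R) = -116/a + R/a**2 (U(a, R) = R/(a**2) - 116/a = R/a**2 - 116/a = -116/a + R/a**2)
1/(U(-313, r(1, 7)) + Y) = 1/((1/(9 + 1) - 116*(-313))/(-313)**2 - 26459) = 1/((1/10 + 36308)/97969 - 26459) = 1/((1/97969)*(363081/10) - 26459) = 1/(363081/979690 - 26459) = 1/(-25921254629/979690) = -979690/25921254629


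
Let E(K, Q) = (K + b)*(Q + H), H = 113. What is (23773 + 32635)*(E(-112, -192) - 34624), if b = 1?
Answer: -1458428840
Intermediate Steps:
E(K, Q) = (1 + K)*(113 + Q) (E(K, Q) = (K + 1)*(Q + 113) = (1 + K)*(113 + Q))
(23773 + 32635)*(E(-112, -192) - 34624) = (23773 + 32635)*((113 - 192 + 113*(-112) - 112*(-192)) - 34624) = 56408*((113 - 192 - 12656 + 21504) - 34624) = 56408*(8769 - 34624) = 56408*(-25855) = -1458428840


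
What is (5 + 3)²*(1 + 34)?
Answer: 2240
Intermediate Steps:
(5 + 3)²*(1 + 34) = 8²*35 = 64*35 = 2240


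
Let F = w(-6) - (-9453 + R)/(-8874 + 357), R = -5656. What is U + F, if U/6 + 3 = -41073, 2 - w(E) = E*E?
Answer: -2099370439/8517 ≈ -2.4649e+5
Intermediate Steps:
w(E) = 2 - E² (w(E) = 2 - E*E = 2 - E²)
U = -246456 (U = -18 + 6*(-41073) = -18 - 246438 = -246456)
F = -304687/8517 (F = (2 - 1*(-6)²) - (-9453 - 5656)/(-8874 + 357) = (2 - 1*36) - (-15109)/(-8517) = (2 - 36) - (-15109)*(-1)/8517 = -34 - 1*15109/8517 = -34 - 15109/8517 = -304687/8517 ≈ -35.774)
U + F = -246456 - 304687/8517 = -2099370439/8517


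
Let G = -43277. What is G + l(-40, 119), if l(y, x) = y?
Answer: -43317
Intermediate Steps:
G + l(-40, 119) = -43277 - 40 = -43317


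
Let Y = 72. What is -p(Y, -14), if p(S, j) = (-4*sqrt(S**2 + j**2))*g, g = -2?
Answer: -16*sqrt(1345) ≈ -586.79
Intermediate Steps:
p(S, j) = 8*sqrt(S**2 + j**2) (p(S, j) = -4*sqrt(S**2 + j**2)*(-2) = 8*sqrt(S**2 + j**2))
-p(Y, -14) = -8*sqrt(72**2 + (-14)**2) = -8*sqrt(5184 + 196) = -8*sqrt(5380) = -8*2*sqrt(1345) = -16*sqrt(1345)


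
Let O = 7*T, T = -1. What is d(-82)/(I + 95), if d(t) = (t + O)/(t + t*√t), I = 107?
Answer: 89/1374812 - 89*I*√82/1374812 ≈ 6.4736e-5 - 0.00058621*I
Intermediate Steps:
O = -7 (O = 7*(-1) = -7)
d(t) = (-7 + t)/(t + t^(3/2)) (d(t) = (t - 7)/(t + t*√t) = (-7 + t)/(t + t^(3/2)))
d(-82)/(I + 95) = ((-7 - 82)/(-82 + (-82)^(3/2)))/(107 + 95) = (-89/(-82 - 82*I*√82))/202 = -89/(202*(-82 - 82*I*√82))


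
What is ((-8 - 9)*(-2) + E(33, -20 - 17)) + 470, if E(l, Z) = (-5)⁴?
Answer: 1129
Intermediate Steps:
E(l, Z) = 625
((-8 - 9)*(-2) + E(33, -20 - 17)) + 470 = ((-8 - 9)*(-2) + 625) + 470 = (-17*(-2) + 625) + 470 = (34 + 625) + 470 = 659 + 470 = 1129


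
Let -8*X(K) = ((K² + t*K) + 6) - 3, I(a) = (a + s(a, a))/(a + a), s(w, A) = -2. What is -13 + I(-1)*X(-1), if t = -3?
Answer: -229/16 ≈ -14.313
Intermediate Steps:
I(a) = (-2 + a)/(2*a) (I(a) = (a - 2)/(a + a) = (-2 + a)/((2*a)) = (-2 + a)*(1/(2*a)) = (-2 + a)/(2*a))
X(K) = -3/8 - K²/8 + 3*K/8 (X(K) = -(((K² - 3*K) + 6) - 3)/8 = -((6 + K² - 3*K) - 3)/8 = -(3 + K² - 3*K)/8 = -3/8 - K²/8 + 3*K/8)
-13 + I(-1)*X(-1) = -13 + ((½)*(-2 - 1)/(-1))*(-3/8 - ⅛*(-1)² + (3/8)*(-1)) = -13 + ((½)*(-1)*(-3))*(-3/8 - ⅛*1 - 3/8) = -13 + 3*(-3/8 - ⅛ - 3/8)/2 = -13 + (3/2)*(-7/8) = -13 - 21/16 = -229/16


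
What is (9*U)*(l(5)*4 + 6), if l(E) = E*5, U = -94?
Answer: -89676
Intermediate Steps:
l(E) = 5*E
(9*U)*(l(5)*4 + 6) = (9*(-94))*((5*5)*4 + 6) = -846*(25*4 + 6) = -846*(100 + 6) = -846*106 = -89676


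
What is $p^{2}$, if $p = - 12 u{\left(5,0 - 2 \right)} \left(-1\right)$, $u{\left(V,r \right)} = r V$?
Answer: $14400$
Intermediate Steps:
$u{\left(V,r \right)} = V r$
$p = -120$ ($p = - 12 \cdot 5 \left(0 - 2\right) \left(-1\right) = - 12 \cdot 5 \left(-2\right) \left(-1\right) = \left(-12\right) \left(-10\right) \left(-1\right) = 120 \left(-1\right) = -120$)
$p^{2} = \left(-120\right)^{2} = 14400$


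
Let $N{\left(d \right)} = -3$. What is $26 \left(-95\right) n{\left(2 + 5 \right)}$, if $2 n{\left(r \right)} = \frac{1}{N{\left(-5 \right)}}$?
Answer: $\frac{1235}{3} \approx 411.67$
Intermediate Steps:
$n{\left(r \right)} = - \frac{1}{6}$ ($n{\left(r \right)} = \frac{1}{2 \left(-3\right)} = \frac{1}{2} \left(- \frac{1}{3}\right) = - \frac{1}{6}$)
$26 \left(-95\right) n{\left(2 + 5 \right)} = 26 \left(-95\right) \left(- \frac{1}{6}\right) = \left(-2470\right) \left(- \frac{1}{6}\right) = \frac{1235}{3}$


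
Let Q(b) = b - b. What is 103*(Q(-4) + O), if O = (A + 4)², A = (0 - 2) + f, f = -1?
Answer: 103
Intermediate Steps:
Q(b) = 0
A = -3 (A = (0 - 2) - 1 = -2 - 1 = -3)
O = 1 (O = (-3 + 4)² = 1² = 1)
103*(Q(-4) + O) = 103*(0 + 1) = 103*1 = 103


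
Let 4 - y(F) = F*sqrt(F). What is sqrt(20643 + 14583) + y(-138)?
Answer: 4 + 3*sqrt(3914) + 138*I*sqrt(138) ≈ 191.69 + 1621.1*I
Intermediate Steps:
y(F) = 4 - F**(3/2) (y(F) = 4 - F*sqrt(F) = 4 - F**(3/2))
sqrt(20643 + 14583) + y(-138) = sqrt(20643 + 14583) + (4 - (-138)**(3/2)) = sqrt(35226) + (4 - (-138)*I*sqrt(138)) = 3*sqrt(3914) + (4 + 138*I*sqrt(138)) = 4 + 3*sqrt(3914) + 138*I*sqrt(138)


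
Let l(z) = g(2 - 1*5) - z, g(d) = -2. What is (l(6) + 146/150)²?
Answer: 277729/5625 ≈ 49.374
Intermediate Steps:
l(z) = -2 - z
(l(6) + 146/150)² = ((-2 - 1*6) + 146/150)² = ((-2 - 6) + 146*(1/150))² = (-8 + 73/75)² = (-527/75)² = 277729/5625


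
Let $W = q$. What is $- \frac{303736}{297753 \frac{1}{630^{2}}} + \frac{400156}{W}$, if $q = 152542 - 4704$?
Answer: $- \frac{2970361403161622}{7336534669} \approx -4.0487 \cdot 10^{5}$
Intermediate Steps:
$q = 147838$
$W = 147838$
$- \frac{303736}{297753 \frac{1}{630^{2}}} + \frac{400156}{W} = - \frac{303736}{297753 \frac{1}{630^{2}}} + \frac{400156}{147838} = - \frac{303736}{297753 \cdot \frac{1}{396900}} + 400156 \cdot \frac{1}{147838} = - \frac{303736}{297753 \cdot \frac{1}{396900}} + \frac{200078}{73919} = - \frac{303736}{\frac{99251}{132300}} + \frac{200078}{73919} = \left(-303736\right) \frac{132300}{99251} + \frac{200078}{73919} = - \frac{40184272800}{99251} + \frac{200078}{73919} = - \frac{2970361403161622}{7336534669}$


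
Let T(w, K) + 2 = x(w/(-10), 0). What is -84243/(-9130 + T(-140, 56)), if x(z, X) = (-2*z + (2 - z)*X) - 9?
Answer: 84243/9169 ≈ 9.1878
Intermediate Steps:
x(z, X) = -9 - 2*z + X*(2 - z) (x(z, X) = (-2*z + X*(2 - z)) - 9 = -9 - 2*z + X*(2 - z))
T(w, K) = -11 + w/5 (T(w, K) = -2 + (-9 - 2*w/(-10) + 2*0 - 1*0*w/(-10)) = -2 + (-9 - 2*w*(-1)/10 + 0 - 1*0*w*(-1/10)) = -2 + (-9 - (-1)*w/5 + 0 - 1*0*(-w/10)) = -2 + (-9 + w/5 + 0 + 0) = -2 + (-9 + w/5) = -11 + w/5)
-84243/(-9130 + T(-140, 56)) = -84243/(-9130 + (-11 + (1/5)*(-140))) = -84243/(-9130 + (-11 - 28)) = -84243/(-9130 - 39) = -84243/(-9169) = -84243*(-1/9169) = 84243/9169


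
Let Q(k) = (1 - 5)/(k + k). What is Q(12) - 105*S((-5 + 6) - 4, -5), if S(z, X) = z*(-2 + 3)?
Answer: 1889/6 ≈ 314.83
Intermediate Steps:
S(z, X) = z (S(z, X) = z*1 = z)
Q(k) = -2/k (Q(k) = -4*1/(2*k) = -2/k)
Q(12) - 105*S((-5 + 6) - 4, -5) = -2/12 - 105*((-5 + 6) - 4) = -2*1/12 - 105*(1 - 4) = -⅙ - 105*(-3) = -⅙ + 315 = 1889/6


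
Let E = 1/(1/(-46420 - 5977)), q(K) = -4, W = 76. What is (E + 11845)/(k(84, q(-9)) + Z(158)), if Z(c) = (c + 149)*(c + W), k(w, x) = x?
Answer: -20276/35917 ≈ -0.56452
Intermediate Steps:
Z(c) = (76 + c)*(149 + c) (Z(c) = (c + 149)*(c + 76) = (149 + c)*(76 + c) = (76 + c)*(149 + c))
E = -52397 (E = 1/(1/(-52397)) = 1/(-1/52397) = -52397)
(E + 11845)/(k(84, q(-9)) + Z(158)) = (-52397 + 11845)/(-4 + (11324 + 158² + 225*158)) = -40552/(-4 + (11324 + 24964 + 35550)) = -40552/(-4 + 71838) = -40552/71834 = -40552*1/71834 = -20276/35917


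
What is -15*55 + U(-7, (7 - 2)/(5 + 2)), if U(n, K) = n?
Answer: -832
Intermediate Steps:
-15*55 + U(-7, (7 - 2)/(5 + 2)) = -15*55 - 7 = -825 - 7 = -832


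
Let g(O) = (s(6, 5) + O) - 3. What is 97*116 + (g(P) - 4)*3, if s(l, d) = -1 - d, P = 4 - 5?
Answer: 11210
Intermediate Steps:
P = -1
g(O) = -9 + O (g(O) = ((-1 - 1*5) + O) - 3 = ((-1 - 5) + O) - 3 = (-6 + O) - 3 = -9 + O)
97*116 + (g(P) - 4)*3 = 97*116 + ((-9 - 1) - 4)*3 = 11252 + (-10 - 4)*3 = 11252 - 14*3 = 11252 - 42 = 11210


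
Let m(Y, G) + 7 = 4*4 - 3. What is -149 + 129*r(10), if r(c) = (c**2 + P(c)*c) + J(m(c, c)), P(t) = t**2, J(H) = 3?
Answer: 142138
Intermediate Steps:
m(Y, G) = 6 (m(Y, G) = -7 + (4*4 - 3) = -7 + (16 - 3) = -7 + 13 = 6)
r(c) = 3 + c**2 + c**3 (r(c) = (c**2 + c**2*c) + 3 = (c**2 + c**3) + 3 = 3 + c**2 + c**3)
-149 + 129*r(10) = -149 + 129*(3 + 10**2 + 10**3) = -149 + 129*(3 + 100 + 1000) = -149 + 129*1103 = -149 + 142287 = 142138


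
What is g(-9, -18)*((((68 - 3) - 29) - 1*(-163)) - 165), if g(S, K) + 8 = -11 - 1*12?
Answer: -1054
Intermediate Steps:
g(S, K) = -31 (g(S, K) = -8 + (-11 - 1*12) = -8 + (-11 - 12) = -8 - 23 = -31)
g(-9, -18)*((((68 - 3) - 29) - 1*(-163)) - 165) = -31*((((68 - 3) - 29) - 1*(-163)) - 165) = -31*(((65 - 29) + 163) - 165) = -31*((36 + 163) - 165) = -31*(199 - 165) = -31*34 = -1054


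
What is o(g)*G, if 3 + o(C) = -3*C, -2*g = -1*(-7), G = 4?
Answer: 30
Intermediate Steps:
g = -7/2 (g = -(-1)*(-7)/2 = -½*7 = -7/2 ≈ -3.5000)
o(C) = -3 - 3*C
o(g)*G = (-3 - 3*(-7/2))*4 = (-3 + 21/2)*4 = (15/2)*4 = 30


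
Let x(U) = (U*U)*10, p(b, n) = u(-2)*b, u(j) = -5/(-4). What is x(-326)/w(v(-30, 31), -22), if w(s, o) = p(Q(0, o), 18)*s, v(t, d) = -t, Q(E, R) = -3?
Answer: -425104/45 ≈ -9446.8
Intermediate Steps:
u(j) = 5/4 (u(j) = -5*(-¼) = 5/4)
p(b, n) = 5*b/4
x(U) = 10*U² (x(U) = U²*10 = 10*U²)
w(s, o) = -15*s/4 (w(s, o) = ((5/4)*(-3))*s = -15*s/4)
x(-326)/w(v(-30, 31), -22) = (10*(-326)²)/((-(-15)*(-30)/4)) = (10*106276)/((-15/4*30)) = 1062760/(-225/2) = 1062760*(-2/225) = -425104/45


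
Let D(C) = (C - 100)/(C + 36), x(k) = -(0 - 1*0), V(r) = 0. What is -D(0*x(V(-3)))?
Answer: 25/9 ≈ 2.7778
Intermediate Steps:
x(k) = 0 (x(k) = -(0 + 0) = -1*0 = 0)
D(C) = (-100 + C)/(36 + C)
-D(0*x(V(-3))) = -(-100 + 0*0)/(36 + 0*0) = -(-100 + 0)/(36 + 0) = -(-100)/36 = -1*(-25/9) = 25/9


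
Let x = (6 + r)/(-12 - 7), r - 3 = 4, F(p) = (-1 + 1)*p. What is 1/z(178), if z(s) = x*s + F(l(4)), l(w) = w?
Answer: -19/2314 ≈ -0.0082109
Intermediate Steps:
F(p) = 0 (F(p) = 0*p = 0)
r = 7 (r = 3 + 4 = 7)
x = -13/19 (x = (6 + 7)/(-12 - 7) = 13/(-19) = 13*(-1/19) = -13/19 ≈ -0.68421)
z(s) = -13*s/19 (z(s) = -13*s/19 + 0 = -13*s/19)
1/z(178) = 1/(-13/19*178) = 1/(-2314/19) = -19/2314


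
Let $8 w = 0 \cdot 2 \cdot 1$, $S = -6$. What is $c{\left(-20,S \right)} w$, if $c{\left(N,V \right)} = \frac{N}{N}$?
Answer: $0$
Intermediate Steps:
$c{\left(N,V \right)} = 1$
$w = 0$ ($w = \frac{0 \cdot 2 \cdot 1}{8} = \frac{0 \cdot 1}{8} = \frac{1}{8} \cdot 0 = 0$)
$c{\left(-20,S \right)} w = 1 \cdot 0 = 0$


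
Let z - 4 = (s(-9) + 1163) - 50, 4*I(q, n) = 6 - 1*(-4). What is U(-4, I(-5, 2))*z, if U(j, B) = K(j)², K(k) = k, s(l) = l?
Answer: 17728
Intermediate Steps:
I(q, n) = 5/2 (I(q, n) = (6 - 1*(-4))/4 = (6 + 4)/4 = (¼)*10 = 5/2)
z = 1108 (z = 4 + ((-9 + 1163) - 50) = 4 + (1154 - 50) = 4 + 1104 = 1108)
U(j, B) = j²
U(-4, I(-5, 2))*z = (-4)²*1108 = 16*1108 = 17728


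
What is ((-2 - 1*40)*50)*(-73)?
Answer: 153300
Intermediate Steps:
((-2 - 1*40)*50)*(-73) = ((-2 - 40)*50)*(-73) = -42*50*(-73) = -2100*(-73) = 153300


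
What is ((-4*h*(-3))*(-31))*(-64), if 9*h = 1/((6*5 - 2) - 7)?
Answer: 7936/63 ≈ 125.97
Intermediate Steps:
h = 1/189 (h = 1/(9*((6*5 - 2) - 7)) = 1/(9*((30 - 2) - 7)) = 1/(9*(28 - 7)) = (⅑)/21 = (⅑)*(1/21) = 1/189 ≈ 0.0052910)
((-4*h*(-3))*(-31))*(-64) = ((-4*1/189*(-3))*(-31))*(-64) = (-4/189*(-3)*(-31))*(-64) = ((4/63)*(-31))*(-64) = -124/63*(-64) = 7936/63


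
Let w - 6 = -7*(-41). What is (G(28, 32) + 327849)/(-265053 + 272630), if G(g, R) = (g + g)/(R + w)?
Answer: 106550981/2462525 ≈ 43.269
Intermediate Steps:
w = 293 (w = 6 - 7*(-41) = 6 + 287 = 293)
G(g, R) = 2*g/(293 + R) (G(g, R) = (g + g)/(R + 293) = (2*g)/(293 + R) = 2*g/(293 + R))
(G(28, 32) + 327849)/(-265053 + 272630) = (2*28/(293 + 32) + 327849)/(-265053 + 272630) = (2*28/325 + 327849)/7577 = (2*28*(1/325) + 327849)*(1/7577) = (56/325 + 327849)*(1/7577) = (106550981/325)*(1/7577) = 106550981/2462525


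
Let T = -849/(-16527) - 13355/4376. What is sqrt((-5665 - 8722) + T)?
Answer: I*sqrt(2090744626191909170)/12053692 ≈ 119.96*I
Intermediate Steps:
T = -72334287/24107384 (T = -849*(-1/16527) - 13355*1/4376 = 283/5509 - 13355/4376 = -72334287/24107384 ≈ -3.0005)
sqrt((-5665 - 8722) + T) = sqrt((-5665 - 8722) - 72334287/24107384) = sqrt(-14387 - 72334287/24107384) = sqrt(-346905267895/24107384) = I*sqrt(2090744626191909170)/12053692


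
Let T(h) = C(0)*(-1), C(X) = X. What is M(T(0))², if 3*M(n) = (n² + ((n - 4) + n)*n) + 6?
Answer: 4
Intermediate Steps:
T(h) = 0 (T(h) = 0*(-1) = 0)
M(n) = 2 + n²/3 + n*(-4 + 2*n)/3 (M(n) = ((n² + ((n - 4) + n)*n) + 6)/3 = ((n² + ((-4 + n) + n)*n) + 6)/3 = ((n² + (-4 + 2*n)*n) + 6)/3 = ((n² + n*(-4 + 2*n)) + 6)/3 = (6 + n² + n*(-4 + 2*n))/3 = 2 + n²/3 + n*(-4 + 2*n)/3)
M(T(0))² = (2 + 0² - 4/3*0)² = (2 + 0 + 0)² = 2² = 4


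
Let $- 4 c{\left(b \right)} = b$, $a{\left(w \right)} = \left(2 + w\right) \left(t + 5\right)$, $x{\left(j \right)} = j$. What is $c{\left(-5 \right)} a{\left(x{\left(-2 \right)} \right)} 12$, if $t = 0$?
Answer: $0$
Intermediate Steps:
$a{\left(w \right)} = 10 + 5 w$ ($a{\left(w \right)} = \left(2 + w\right) \left(0 + 5\right) = \left(2 + w\right) 5 = 10 + 5 w$)
$c{\left(b \right)} = - \frac{b}{4}$
$c{\left(-5 \right)} a{\left(x{\left(-2 \right)} \right)} 12 = \left(- \frac{1}{4}\right) \left(-5\right) \left(10 + 5 \left(-2\right)\right) 12 = \frac{5 \left(10 - 10\right)}{4} \cdot 12 = \frac{5}{4} \cdot 0 \cdot 12 = 0 \cdot 12 = 0$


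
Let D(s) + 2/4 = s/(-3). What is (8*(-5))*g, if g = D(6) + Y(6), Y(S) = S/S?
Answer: 60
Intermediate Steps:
Y(S) = 1
D(s) = -½ - s/3 (D(s) = -½ + s/(-3) = -½ + s*(-⅓) = -½ - s/3)
g = -3/2 (g = (-½ - ⅓*6) + 1 = (-½ - 2) + 1 = -5/2 + 1 = -3/2 ≈ -1.5000)
(8*(-5))*g = (8*(-5))*(-3/2) = -40*(-3/2) = 60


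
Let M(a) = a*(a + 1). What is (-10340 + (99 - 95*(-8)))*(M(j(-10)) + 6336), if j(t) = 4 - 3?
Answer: -60090578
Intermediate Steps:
j(t) = 1
M(a) = a*(1 + a)
(-10340 + (99 - 95*(-8)))*(M(j(-10)) + 6336) = (-10340 + (99 - 95*(-8)))*(1*(1 + 1) + 6336) = (-10340 + (99 + 760))*(1*2 + 6336) = (-10340 + 859)*(2 + 6336) = -9481*6338 = -60090578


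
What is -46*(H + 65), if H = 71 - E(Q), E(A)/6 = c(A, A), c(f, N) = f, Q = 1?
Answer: -5980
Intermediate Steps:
E(A) = 6*A
H = 65 (H = 71 - 6 = 65)
-46*(H + 65) = -46*(65 + 65) = -46*130 = -5980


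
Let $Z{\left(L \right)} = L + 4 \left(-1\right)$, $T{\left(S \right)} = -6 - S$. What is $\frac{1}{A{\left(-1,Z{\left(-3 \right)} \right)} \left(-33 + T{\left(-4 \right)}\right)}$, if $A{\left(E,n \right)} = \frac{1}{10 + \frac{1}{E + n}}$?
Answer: $- \frac{79}{280} \approx -0.28214$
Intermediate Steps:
$Z{\left(L \right)} = -4 + L$ ($Z{\left(L \right)} = L - 4 = -4 + L$)
$\frac{1}{A{\left(-1,Z{\left(-3 \right)} \right)} \left(-33 + T{\left(-4 \right)}\right)} = \frac{1}{\frac{-1 - 7}{1 + 10 \left(-1\right) + 10 \left(-4 - 3\right)} \left(-33 - 2\right)} = \frac{1}{\frac{-1 - 7}{1 - 10 + 10 \left(-7\right)} \left(-33 + \left(-6 + 4\right)\right)} = \frac{1}{\frac{1}{1 - 10 - 70} \left(-8\right) \left(-33 - 2\right)} = \frac{1}{\frac{1}{-79} \left(-8\right) \left(-35\right)} = \frac{1}{\left(- \frac{1}{79}\right) \left(-8\right) \left(-35\right)} = \frac{1}{\frac{8}{79} \left(-35\right)} = \frac{1}{- \frac{280}{79}} = - \frac{79}{280}$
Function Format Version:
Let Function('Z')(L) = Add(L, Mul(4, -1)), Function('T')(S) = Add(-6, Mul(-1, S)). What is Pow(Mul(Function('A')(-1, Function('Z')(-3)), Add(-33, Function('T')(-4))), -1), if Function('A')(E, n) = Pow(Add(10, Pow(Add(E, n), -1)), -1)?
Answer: Rational(-79, 280) ≈ -0.28214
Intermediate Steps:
Function('Z')(L) = Add(-4, L) (Function('Z')(L) = Add(L, -4) = Add(-4, L))
Pow(Mul(Function('A')(-1, Function('Z')(-3)), Add(-33, Function('T')(-4))), -1) = Pow(Mul(Mul(Pow(Add(1, Mul(10, -1), Mul(10, Add(-4, -3))), -1), Add(-1, Add(-4, -3))), Add(-33, Add(-6, Mul(-1, -4)))), -1) = Pow(Mul(Mul(Pow(Add(1, -10, Mul(10, -7)), -1), Add(-1, -7)), Add(-33, Add(-6, 4))), -1) = Pow(Mul(Mul(Pow(Add(1, -10, -70), -1), -8), Add(-33, -2)), -1) = Pow(Mul(Mul(Pow(-79, -1), -8), -35), -1) = Pow(Mul(Mul(Rational(-1, 79), -8), -35), -1) = Pow(Mul(Rational(8, 79), -35), -1) = Pow(Rational(-280, 79), -1) = Rational(-79, 280)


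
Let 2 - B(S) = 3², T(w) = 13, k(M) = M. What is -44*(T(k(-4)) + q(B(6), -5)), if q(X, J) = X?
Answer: -264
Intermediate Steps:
B(S) = -7 (B(S) = 2 - 1*3² = 2 - 1*9 = 2 - 9 = -7)
-44*(T(k(-4)) + q(B(6), -5)) = -44*(13 - 7) = -44*6 = -264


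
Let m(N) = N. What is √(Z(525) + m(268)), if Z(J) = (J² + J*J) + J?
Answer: √552043 ≈ 743.00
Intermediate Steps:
Z(J) = J + 2*J² (Z(J) = (J² + J²) + J = 2*J² + J = J + 2*J²)
√(Z(525) + m(268)) = √(525*(1 + 2*525) + 268) = √(525*(1 + 1050) + 268) = √(525*1051 + 268) = √(551775 + 268) = √552043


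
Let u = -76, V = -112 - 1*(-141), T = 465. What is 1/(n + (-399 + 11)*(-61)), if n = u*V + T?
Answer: 1/21929 ≈ 4.5602e-5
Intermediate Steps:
V = 29 (V = -112 + 141 = 29)
n = -1739 (n = -76*29 + 465 = -2204 + 465 = -1739)
1/(n + (-399 + 11)*(-61)) = 1/(-1739 + (-399 + 11)*(-61)) = 1/(-1739 - 388*(-61)) = 1/(-1739 + 23668) = 1/21929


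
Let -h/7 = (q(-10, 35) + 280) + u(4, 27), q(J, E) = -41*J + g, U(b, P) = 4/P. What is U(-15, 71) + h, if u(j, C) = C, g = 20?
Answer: -366285/71 ≈ -5158.9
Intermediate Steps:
q(J, E) = 20 - 41*J (q(J, E) = -41*J + 20 = 20 - 41*J)
h = -5159 (h = -7*(((20 - 41*(-10)) + 280) + 27) = -7*(((20 + 410) + 280) + 27) = -7*((430 + 280) + 27) = -7*(710 + 27) = -7*737 = -5159)
U(-15, 71) + h = 4/71 - 5159 = -366285/71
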